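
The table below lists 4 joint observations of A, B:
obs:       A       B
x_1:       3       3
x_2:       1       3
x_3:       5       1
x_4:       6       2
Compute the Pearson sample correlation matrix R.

Step 1 — column means:
  mean(A) = (3 + 1 + 5 + 6) / 4 = 15/4 = 3.75
  mean(B) = (3 + 3 + 1 + 2) / 4 = 9/4 = 2.25

Step 2 — sample variances and covariances s[i,j] = (1/(n-1)) · Σ_k (x_{k,i} - mean_i) · (x_{k,j} - mean_j), with n-1 = 3:
  s[A,A] = ((-0.75)·(-0.75) + (-2.75)·(-2.75) + (1.25)·(1.25) + (2.25)·(2.25)) / 3 = 14.75/3 = 4.9167
  s[A,B] = ((-0.75)·(0.75) + (-2.75)·(0.75) + (1.25)·(-1.25) + (2.25)·(-0.25)) / 3 = -4.75/3 = -1.5833
  s[B,B] = ((0.75)·(0.75) + (0.75)·(0.75) + (-1.25)·(-1.25) + (-0.25)·(-0.25)) / 3 = 2.75/3 = 0.9167
  Sample standard deviations s_i = √(s[i,i]):
  s(A) = √(4.9167) = 2.2174
  s(B) = √(0.9167) = 0.9574

Step 3 — r_{ij} = s_{ij} / (s_i · s_j):
  r[A,A] = 1 (diagonal).
  r[A,B] = -1.5833 / (2.2174 · 0.9574) = -1.5833 / 2.123 = -0.7458
  r[B,B] = 1 (diagonal).

R is symmetric with unit diagonal. Assembling:

R = [[1, -0.7458],
 [-0.7458, 1]]


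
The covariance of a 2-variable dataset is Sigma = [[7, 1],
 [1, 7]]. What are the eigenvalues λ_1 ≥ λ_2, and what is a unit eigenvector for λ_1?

Step 1 — characteristic polynomial of 2×2 Sigma:
  det(Sigma - λI) = λ² - trace · λ + det = 0.
  trace = 7 + 7 = 14, det = 7·7 - (1)² = 48.
Step 2 — discriminant:
  Δ = trace² - 4·det = 196 - 192 = 4.
Step 3 — eigenvalues:
  λ = (trace ± √Δ)/2 = (14 ± 2)/2,
  λ_1 = 8,  λ_2 = 6.

Step 4 — unit eigenvector for λ_1: solve (Sigma - λ_1 I)v = 0. First row:
  (7 - 8)·v_x + (1)·v_y = 0, i.e. (-1)·v_x + (1)·v_y = 0,
  so v ∝ (b, λ_1 - a) = (1, 1) = u.
  ||u|| = √((1)² + (1)²) = √(2) ≈ 1.4142,
  v_1 = u/||u|| ≈ (0.7071, 0.7071) (||v_1|| = 1).

λ_1 = 8,  λ_2 = 6;  v_1 ≈ (0.7071, 0.7071)


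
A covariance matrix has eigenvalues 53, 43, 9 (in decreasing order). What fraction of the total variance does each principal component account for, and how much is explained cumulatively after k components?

Step 1 — total variance = trace(Sigma) = Σ λ_i = 53 + 43 + 9 = 105.

Step 2 — fraction explained by component i = λ_i / Σ λ:
  PC1: 53/105 = 0.5048
  PC2: 43/105 = 0.4095
  PC3: 9/105 = 0.0857

Step 3 — cumulative fraction after k components = (λ_1 + ... + λ_k) / Σ λ:
  k = 1: 53/105 = 0.5048
  k = 2: (53 + 43)/105 = 96/105 = 0.9143
  k = 3: (53 + 43 + 9)/105 = 105/105 = 1

Summary (fraction, with percent):

explained: PC1 0.5048 (50.48%), PC2 0.4095 (40.95%), PC3 0.0857 (8.57%);  cumulative: 0.5048, 0.9143, 1


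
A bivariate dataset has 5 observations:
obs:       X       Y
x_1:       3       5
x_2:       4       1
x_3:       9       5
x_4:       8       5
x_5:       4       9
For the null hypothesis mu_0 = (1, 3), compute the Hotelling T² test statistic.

Step 1 — sample mean vector:
  mean(X) = (3 + 4 + 9 + 8 + 4) / 5 = 28/5 = 5.6
  mean(Y) = (5 + 1 + 5 + 5 + 9) / 5 = 25/5 = 5
  x̄ = (5.6, 5),  deviation x̄ - mu_0 = (5.6, 5) - (1, 3) = (4.6, 2).

Step 2 — sample covariance matrix, S[i,j] = (1/(n-1)) · Σ_k (x_{k,i} - mean_i) · (x_{k,j} - mean_j), divisor n-1 = 4:
  S[X,X] = ((-2.6)·(-2.6) + (-1.6)·(-1.6) + (3.4)·(3.4) + (2.4)·(2.4) + (-1.6)·(-1.6)) / 4 = 29.2/4 = 7.3
  S[X,Y] = ((-2.6)·(0) + (-1.6)·(-4) + (3.4)·(0) + (2.4)·(0) + (-1.6)·(4)) / 4 = 0/4 = 0
  S[Y,Y] = ((0)·(0) + (-4)·(-4) + (0)·(0) + (0)·(0) + (4)·(4)) / 4 = 32/4 = 8
  S = [[7.3, 0],
 [0, 8]].

Step 3 — invert S. det(S) = 7.3·8 - (0)² = 58.4.
  S^{-1} = (1/det) · [[d, -b], [-b, a]] = [[0.137, 0],
 [0, 0.125]].

Step 4 — quadratic form (x̄ - mu_0)^T · S^{-1} · (x̄ - mu_0):
  S^{-1} · (x̄ - mu_0) = (0.6301, 0.25),
  (x̄ - mu_0)^T · [...] = (4.6)·(0.6301) + (2)·(0.25) = 3.3986.

Step 5 — scale by n: T² = 5 · 3.3986 = 16.9932.

T² ≈ 16.9932


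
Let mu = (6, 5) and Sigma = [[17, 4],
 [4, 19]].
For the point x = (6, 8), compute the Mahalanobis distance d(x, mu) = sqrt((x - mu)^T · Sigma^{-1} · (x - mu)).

Step 1 — centre the observation: (x - mu) = (0, 3).

Step 2 — invert Sigma. det(Sigma) = 17·19 - (4)² = 307.
  Sigma^{-1} = (1/det) · [[d, -b], [-b, a]] = [[0.0619, -0.013],
 [-0.013, 0.0554]].

Step 3 — form the quadratic (x - mu)^T · Sigma^{-1} · (x - mu):
  Sigma^{-1} · (x - mu) = (-0.0391, 0.1661).
  (x - mu)^T · [Sigma^{-1} · (x - mu)] = (0)·(-0.0391) + (3)·(0.1661) = 0.4984.

Step 4 — take square root: d = √(0.4984) ≈ 0.706.

d(x, mu) = √(0.4984) ≈ 0.706


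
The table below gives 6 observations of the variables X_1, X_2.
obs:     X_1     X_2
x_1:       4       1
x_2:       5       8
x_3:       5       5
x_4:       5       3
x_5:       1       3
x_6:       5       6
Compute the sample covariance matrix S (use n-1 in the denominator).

Step 1 — column means:
  mean(X_1) = (4 + 5 + 5 + 5 + 1 + 5) / 6 = 25/6 = 4.1667
  mean(X_2) = (1 + 8 + 5 + 3 + 3 + 6) / 6 = 26/6 = 4.3333

Step 2 — sample covariance S[i,j] = (1/(n-1)) · Σ_k (x_{k,i} - mean_i) · (x_{k,j} - mean_j), with n-1 = 5.
  S[X_1,X_1] = ((-0.1667)·(-0.1667) + (0.8333)·(0.8333) + (0.8333)·(0.8333) + (0.8333)·(0.8333) + (-3.1667)·(-3.1667) + (0.8333)·(0.8333)) / 5 = 12.8333/5 = 2.5667
  S[X_1,X_2] = ((-0.1667)·(-3.3333) + (0.8333)·(3.6667) + (0.8333)·(0.6667) + (0.8333)·(-1.3333) + (-3.1667)·(-1.3333) + (0.8333)·(1.6667)) / 5 = 8.6667/5 = 1.7333
  S[X_2,X_2] = ((-3.3333)·(-3.3333) + (3.6667)·(3.6667) + (0.6667)·(0.6667) + (-1.3333)·(-1.3333) + (-1.3333)·(-1.3333) + (1.6667)·(1.6667)) / 5 = 31.3333/5 = 6.2667

S is symmetric (S[j,i] = S[i,j]). Assembling:

S = [[2.5667, 1.7333],
 [1.7333, 6.2667]]


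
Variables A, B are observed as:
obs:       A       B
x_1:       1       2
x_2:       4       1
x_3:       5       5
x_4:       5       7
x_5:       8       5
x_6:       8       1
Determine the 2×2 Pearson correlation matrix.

Step 1 — column means:
  mean(A) = (1 + 4 + 5 + 5 + 8 + 8) / 6 = 31/6 = 5.1667
  mean(B) = (2 + 1 + 5 + 7 + 5 + 1) / 6 = 21/6 = 3.5

Step 2 — sample variances and covariances s[i,j] = (1/(n-1)) · Σ_k (x_{k,i} - mean_i) · (x_{k,j} - mean_j), with n-1 = 5:
  s[A,A] = ((-4.1667)·(-4.1667) + (-1.1667)·(-1.1667) + (-0.1667)·(-0.1667) + (-0.1667)·(-0.1667) + (2.8333)·(2.8333) + (2.8333)·(2.8333)) / 5 = 34.8333/5 = 6.9667
  s[A,B] = ((-4.1667)·(-1.5) + (-1.1667)·(-2.5) + (-0.1667)·(1.5) + (-0.1667)·(3.5) + (2.8333)·(1.5) + (2.8333)·(-2.5)) / 5 = 5.5/5 = 1.1
  s[B,B] = ((-1.5)·(-1.5) + (-2.5)·(-2.5) + (1.5)·(1.5) + (3.5)·(3.5) + (1.5)·(1.5) + (-2.5)·(-2.5)) / 5 = 31.5/5 = 6.3
  Sample standard deviations s_i = √(s[i,i]):
  s(A) = √(6.9667) = 2.6394
  s(B) = √(6.3) = 2.51

Step 3 — r_{ij} = s_{ij} / (s_i · s_j):
  r[A,A] = 1 (diagonal).
  r[A,B] = 1.1 / (2.6394 · 2.51) = 1.1 / 6.625 = 0.166
  r[B,B] = 1 (diagonal).

R is symmetric with unit diagonal. Assembling:

R = [[1, 0.166],
 [0.166, 1]]


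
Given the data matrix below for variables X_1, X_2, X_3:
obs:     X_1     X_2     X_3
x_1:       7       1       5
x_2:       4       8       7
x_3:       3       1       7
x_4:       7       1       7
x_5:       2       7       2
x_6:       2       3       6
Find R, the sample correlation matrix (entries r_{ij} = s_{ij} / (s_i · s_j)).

Step 1 — column means:
  mean(X_1) = (7 + 4 + 3 + 7 + 2 + 2) / 6 = 25/6 = 4.1667
  mean(X_2) = (1 + 8 + 1 + 1 + 7 + 3) / 6 = 21/6 = 3.5
  mean(X_3) = (5 + 7 + 7 + 7 + 2 + 6) / 6 = 34/6 = 5.6667

Step 2 — sample variances and covariances s[i,j] = (1/(n-1)) · Σ_k (x_{k,i} - mean_i) · (x_{k,j} - mean_j), with n-1 = 5:
  s[X_1,X_1] = ((2.8333)·(2.8333) + (-0.1667)·(-0.1667) + (-1.1667)·(-1.1667) + (2.8333)·(2.8333) + (-2.1667)·(-2.1667) + (-2.1667)·(-2.1667)) / 5 = 26.8333/5 = 5.3667
  s[X_1,X_2] = ((2.8333)·(-2.5) + (-0.1667)·(4.5) + (-1.1667)·(-2.5) + (2.8333)·(-2.5) + (-2.1667)·(3.5) + (-2.1667)·(-0.5)) / 5 = -18.5/5 = -3.7
  s[X_1,X_3] = ((2.8333)·(-0.6667) + (-0.1667)·(1.3333) + (-1.1667)·(1.3333) + (2.8333)·(1.3333) + (-2.1667)·(-3.6667) + (-2.1667)·(0.3333)) / 5 = 7.3333/5 = 1.4667
  s[X_2,X_2] = ((-2.5)·(-2.5) + (4.5)·(4.5) + (-2.5)·(-2.5) + (-2.5)·(-2.5) + (3.5)·(3.5) + (-0.5)·(-0.5)) / 5 = 51.5/5 = 10.3
  s[X_2,X_3] = ((-2.5)·(-0.6667) + (4.5)·(1.3333) + (-2.5)·(1.3333) + (-2.5)·(1.3333) + (3.5)·(-3.6667) + (-0.5)·(0.3333)) / 5 = -12/5 = -2.4
  s[X_3,X_3] = ((-0.6667)·(-0.6667) + (1.3333)·(1.3333) + (1.3333)·(1.3333) + (1.3333)·(1.3333) + (-3.6667)·(-3.6667) + (0.3333)·(0.3333)) / 5 = 19.3333/5 = 3.8667
  Sample standard deviations s_i = √(s[i,i]):
  s(X_1) = √(5.3667) = 2.3166
  s(X_2) = √(10.3) = 3.2094
  s(X_3) = √(3.8667) = 1.9664

Step 3 — r_{ij} = s_{ij} / (s_i · s_j):
  r[X_1,X_1] = 1 (diagonal).
  r[X_1,X_2] = -3.7 / (2.3166 · 3.2094) = -3.7 / 7.4348 = -0.4977
  r[X_1,X_3] = 1.4667 / (2.3166 · 1.9664) = 1.4667 / 4.5553 = 0.322
  r[X_2,X_2] = 1 (diagonal).
  r[X_2,X_3] = -2.4 / (3.2094 · 1.9664) = -2.4 / 6.3108 = -0.3803
  r[X_3,X_3] = 1 (diagonal).

R is symmetric with unit diagonal. Assembling:

R = [[1, -0.4977, 0.322],
 [-0.4977, 1, -0.3803],
 [0.322, -0.3803, 1]]


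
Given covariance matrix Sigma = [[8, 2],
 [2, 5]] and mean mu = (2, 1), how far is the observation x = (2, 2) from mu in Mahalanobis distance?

Step 1 — centre the observation: (x - mu) = (0, 1).

Step 2 — invert Sigma. det(Sigma) = 8·5 - (2)² = 36.
  Sigma^{-1} = (1/det) · [[d, -b], [-b, a]] = [[0.1389, -0.0556],
 [-0.0556, 0.2222]].

Step 3 — form the quadratic (x - mu)^T · Sigma^{-1} · (x - mu):
  Sigma^{-1} · (x - mu) = (-0.0556, 0.2222).
  (x - mu)^T · [Sigma^{-1} · (x - mu)] = (0)·(-0.0556) + (1)·(0.2222) = 0.2222.

Step 4 — take square root: d = √(0.2222) ≈ 0.4714.

d(x, mu) = √(0.2222) ≈ 0.4714


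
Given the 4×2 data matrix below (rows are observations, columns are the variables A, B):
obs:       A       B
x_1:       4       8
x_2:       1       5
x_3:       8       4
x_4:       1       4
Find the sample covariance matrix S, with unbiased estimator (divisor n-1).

Step 1 — column means:
  mean(A) = (4 + 1 + 8 + 1) / 4 = 14/4 = 3.5
  mean(B) = (8 + 5 + 4 + 4) / 4 = 21/4 = 5.25

Step 2 — sample covariance S[i,j] = (1/(n-1)) · Σ_k (x_{k,i} - mean_i) · (x_{k,j} - mean_j), with n-1 = 3.
  S[A,A] = ((0.5)·(0.5) + (-2.5)·(-2.5) + (4.5)·(4.5) + (-2.5)·(-2.5)) / 3 = 33/3 = 11
  S[A,B] = ((0.5)·(2.75) + (-2.5)·(-0.25) + (4.5)·(-1.25) + (-2.5)·(-1.25)) / 3 = -0.5/3 = -0.1667
  S[B,B] = ((2.75)·(2.75) + (-0.25)·(-0.25) + (-1.25)·(-1.25) + (-1.25)·(-1.25)) / 3 = 10.75/3 = 3.5833

S is symmetric (S[j,i] = S[i,j]). Assembling:

S = [[11, -0.1667],
 [-0.1667, 3.5833]]


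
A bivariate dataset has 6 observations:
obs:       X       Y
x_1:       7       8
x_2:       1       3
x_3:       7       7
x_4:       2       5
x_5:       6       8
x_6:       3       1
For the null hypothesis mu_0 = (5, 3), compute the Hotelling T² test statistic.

Step 1 — sample mean vector:
  mean(X) = (7 + 1 + 7 + 2 + 6 + 3) / 6 = 26/6 = 4.3333
  mean(Y) = (8 + 3 + 7 + 5 + 8 + 1) / 6 = 32/6 = 5.3333
  x̄ = (4.3333, 5.3333),  deviation x̄ - mu_0 = (4.3333, 5.3333) - (5, 3) = (-0.6667, 2.3333).

Step 2 — sample covariance matrix, S[i,j] = (1/(n-1)) · Σ_k (x_{k,i} - mean_i) · (x_{k,j} - mean_j), divisor n-1 = 5:
  S[X,X] = ((2.6667)·(2.6667) + (-3.3333)·(-3.3333) + (2.6667)·(2.6667) + (-2.3333)·(-2.3333) + (1.6667)·(1.6667) + (-1.3333)·(-1.3333)) / 5 = 35.3333/5 = 7.0667
  S[X,Y] = ((2.6667)·(2.6667) + (-3.3333)·(-2.3333) + (2.6667)·(1.6667) + (-2.3333)·(-0.3333) + (1.6667)·(2.6667) + (-1.3333)·(-4.3333)) / 5 = 30.3333/5 = 6.0667
  S[Y,Y] = ((2.6667)·(2.6667) + (-2.3333)·(-2.3333) + (1.6667)·(1.6667) + (-0.3333)·(-0.3333) + (2.6667)·(2.6667) + (-4.3333)·(-4.3333)) / 5 = 41.3333/5 = 8.2667
  S = [[7.0667, 6.0667],
 [6.0667, 8.2667]].

Step 3 — invert S. det(S) = 7.0667·8.2667 - (6.0667)² = 21.6133.
  S^{-1} = (1/det) · [[d, -b], [-b, a]] = [[0.3825, -0.2807],
 [-0.2807, 0.327]].

Step 4 — quadratic form (x̄ - mu_0)^T · S^{-1} · (x̄ - mu_0):
  S^{-1} · (x̄ - mu_0) = (-0.9099, 0.95),
  (x̄ - mu_0)^T · [...] = (-0.6667)·(-0.9099) + (2.3333)·(0.95) = 2.8234.

Step 5 — scale by n: T² = 6 · 2.8234 = 16.9402.

T² ≈ 16.9402


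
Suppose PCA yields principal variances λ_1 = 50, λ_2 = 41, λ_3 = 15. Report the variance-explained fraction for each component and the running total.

Step 1 — total variance = trace(Sigma) = Σ λ_i = 50 + 41 + 15 = 106.

Step 2 — fraction explained by component i = λ_i / Σ λ:
  PC1: 50/106 = 0.4717
  PC2: 41/106 = 0.3868
  PC3: 15/106 = 0.1415

Step 3 — cumulative fraction after k components = (λ_1 + ... + λ_k) / Σ λ:
  k = 1: 50/106 = 0.4717
  k = 2: (50 + 41)/106 = 91/106 = 0.8585
  k = 3: (50 + 41 + 15)/106 = 106/106 = 1

Summary (fraction, with percent):

explained: PC1 0.4717 (47.17%), PC2 0.3868 (38.68%), PC3 0.1415 (14.15%);  cumulative: 0.4717, 0.8585, 1


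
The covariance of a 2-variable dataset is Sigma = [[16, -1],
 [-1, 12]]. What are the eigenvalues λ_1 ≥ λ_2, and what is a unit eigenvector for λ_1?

Step 1 — characteristic polynomial of 2×2 Sigma:
  det(Sigma - λI) = λ² - trace · λ + det = 0.
  trace = 16 + 12 = 28, det = 16·12 - (-1)² = 191.
Step 2 — discriminant:
  Δ = trace² - 4·det = 784 - 764 = 20.
Step 3 — eigenvalues:
  λ = (trace ± √Δ)/2 = (28 ± 4.4721)/2,
  λ_1 = 16.2361,  λ_2 = 11.7639.

Step 4 — unit eigenvector for λ_1: solve (Sigma - λ_1 I)v = 0. First row:
  (16 - 16.2361)·v_x + (-1)·v_y = 0, i.e. (-0.2361)·v_x + (-1)·v_y = 0,
  so v ∝ (b, λ_1 - a) = (-1, 0.2361); multiply by -1 so the first entry is positive: u = (1, -0.2361).
  ||u|| = √((1)² + (-0.2361)²) = √(1.0557) ≈ 1.0275,
  v_1 = u/||u|| ≈ (0.9732, -0.2298) (||v_1|| = 1).

λ_1 = 16.2361,  λ_2 = 11.7639;  v_1 ≈ (0.9732, -0.2298)


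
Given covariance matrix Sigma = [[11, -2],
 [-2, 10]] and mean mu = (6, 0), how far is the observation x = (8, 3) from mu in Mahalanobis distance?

Step 1 — centre the observation: (x - mu) = (2, 3).

Step 2 — invert Sigma. det(Sigma) = 11·10 - (-2)² = 106.
  Sigma^{-1} = (1/det) · [[d, -b], [-b, a]] = [[0.0943, 0.0189],
 [0.0189, 0.1038]].

Step 3 — form the quadratic (x - mu)^T · Sigma^{-1} · (x - mu):
  Sigma^{-1} · (x - mu) = (0.2453, 0.3491).
  (x - mu)^T · [Sigma^{-1} · (x - mu)] = (2)·(0.2453) + (3)·(0.3491) = 1.5377.

Step 4 — take square root: d = √(1.5377) ≈ 1.2401.

d(x, mu) = √(1.5377) ≈ 1.2401


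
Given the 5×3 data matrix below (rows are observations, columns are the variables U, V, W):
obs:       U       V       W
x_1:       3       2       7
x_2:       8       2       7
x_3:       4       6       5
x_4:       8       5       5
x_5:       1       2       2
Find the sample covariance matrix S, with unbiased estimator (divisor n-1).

Step 1 — column means:
  mean(U) = (3 + 8 + 4 + 8 + 1) / 5 = 24/5 = 4.8
  mean(V) = (2 + 2 + 6 + 5 + 2) / 5 = 17/5 = 3.4
  mean(W) = (7 + 7 + 5 + 5 + 2) / 5 = 26/5 = 5.2

Step 2 — sample covariance S[i,j] = (1/(n-1)) · Σ_k (x_{k,i} - mean_i) · (x_{k,j} - mean_j), with n-1 = 4.
  S[U,U] = ((-1.8)·(-1.8) + (3.2)·(3.2) + (-0.8)·(-0.8) + (3.2)·(3.2) + (-3.8)·(-3.8)) / 4 = 38.8/4 = 9.7
  S[U,V] = ((-1.8)·(-1.4) + (3.2)·(-1.4) + (-0.8)·(2.6) + (3.2)·(1.6) + (-3.8)·(-1.4)) / 4 = 6.4/4 = 1.6
  S[U,W] = ((-1.8)·(1.8) + (3.2)·(1.8) + (-0.8)·(-0.2) + (3.2)·(-0.2) + (-3.8)·(-3.2)) / 4 = 14.2/4 = 3.55
  S[V,V] = ((-1.4)·(-1.4) + (-1.4)·(-1.4) + (2.6)·(2.6) + (1.6)·(1.6) + (-1.4)·(-1.4)) / 4 = 15.2/4 = 3.8
  S[V,W] = ((-1.4)·(1.8) + (-1.4)·(1.8) + (2.6)·(-0.2) + (1.6)·(-0.2) + (-1.4)·(-3.2)) / 4 = -1.4/4 = -0.35
  S[W,W] = ((1.8)·(1.8) + (1.8)·(1.8) + (-0.2)·(-0.2) + (-0.2)·(-0.2) + (-3.2)·(-3.2)) / 4 = 16.8/4 = 4.2

S is symmetric (S[j,i] = S[i,j]). Assembling:

S = [[9.7, 1.6, 3.55],
 [1.6, 3.8, -0.35],
 [3.55, -0.35, 4.2]]


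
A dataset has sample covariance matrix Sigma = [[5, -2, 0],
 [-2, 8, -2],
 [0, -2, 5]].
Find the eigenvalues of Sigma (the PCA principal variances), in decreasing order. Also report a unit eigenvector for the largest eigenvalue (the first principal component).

Step 1 — characteristic polynomial p(λ) = det(λI - Sigma) = λ³ - tr·λ² + c_1·λ - det, where tr = trace, c_1 = sum of the principal 2×2 minors, det = det(Sigma):
  tr = 5 + 8 + 5 = 18,
  c_1 = (5·8 - (-2)²) + (5·5 - (0)²) + (8·5 - (-2)²) = 36 + 25 + 36 = 97,
  det = 5·(8·5 - (-2)²) - (-2)·((-2)·5 - (-2)·(0)) + (0)·((-2)·(-2) - 8·(0)) = 5·(36) - (-2)·(-10) + (0)·(4) = 160.
  So p(λ) = λ³ - 18λ² + 97λ - 160.
Step 2 — look for an integer root (rational root theorem: any rational root is an integer divisor of 160). Testing λ = 5:
  p(5) = 125 - 450 + 485 - 160 = 0  ✓
  Dividing out (λ - 5): p(λ) = (λ - 5)(λ² - 13λ + 32).
Step 3 — remaining eigenvalues from the quadratic λ² - 13λ + 32 = 0:
  Δ = 13² - 4·32 = 169 - 128 = 41,  λ = (13 ± √41)/2 = (13 ± 6.4031)/2 ≈ 9.7016 or 3.2984.
  Sorted: λ_1 = 9.7016,  λ_2 = 5,  λ_3 = 3.2984  (check: sum = 18 = tr ✓).

Step 4 — unit eigenvector for λ_1 ≈ 9.7016: v spans the null space of (Sigma - λ_1 I), whose rows are
  r_1 = (-4.7016, -2, 0),  r_2 = (-2, -1.7016, -2),  r_3 = (0, -2, -4.7016).
  v is orthogonal to every row, so take v ∝ r_1 × r_2 = ((-2)·(-2) - (0)·(-1.7016), (0)·(-2) - (-4.7016)·(-2), (-4.7016)·(-1.7016) - (-2)·(-2)) ≈ (4, -9.4031, 4).
  Let u = (4, -9.4031, 4).
  ||u|| = √((4)² + (-9.4031)² + (4)²) = √(120.4187) ≈ 10.9735,  v_1 = u/||u|| ≈ (0.3645, -0.8569, 0.3645) (||v_1|| = 1).

λ_1 = 9.7016,  λ_2 = 5,  λ_3 = 3.2984;  v_1 ≈ (0.3645, -0.8569, 0.3645)


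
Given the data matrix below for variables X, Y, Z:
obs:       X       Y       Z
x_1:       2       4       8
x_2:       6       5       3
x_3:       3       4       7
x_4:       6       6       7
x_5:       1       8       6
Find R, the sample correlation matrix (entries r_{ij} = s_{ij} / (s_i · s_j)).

Step 1 — column means:
  mean(X) = (2 + 6 + 3 + 6 + 1) / 5 = 18/5 = 3.6
  mean(Y) = (4 + 5 + 4 + 6 + 8) / 5 = 27/5 = 5.4
  mean(Z) = (8 + 3 + 7 + 7 + 6) / 5 = 31/5 = 6.2

Step 2 — sample variances and covariances s[i,j] = (1/(n-1)) · Σ_k (x_{k,i} - mean_i) · (x_{k,j} - mean_j), with n-1 = 4:
  s[X,X] = ((-1.6)·(-1.6) + (2.4)·(2.4) + (-0.6)·(-0.6) + (2.4)·(2.4) + (-2.6)·(-2.6)) / 4 = 21.2/4 = 5.3
  s[X,Y] = ((-1.6)·(-1.4) + (2.4)·(-0.4) + (-0.6)·(-1.4) + (2.4)·(0.6) + (-2.6)·(2.6)) / 4 = -3.2/4 = -0.8
  s[X,Z] = ((-1.6)·(1.8) + (2.4)·(-3.2) + (-0.6)·(0.8) + (2.4)·(0.8) + (-2.6)·(-0.2)) / 4 = -8.6/4 = -2.15
  s[Y,Y] = ((-1.4)·(-1.4) + (-0.4)·(-0.4) + (-1.4)·(-1.4) + (0.6)·(0.6) + (2.6)·(2.6)) / 4 = 11.2/4 = 2.8
  s[Y,Z] = ((-1.4)·(1.8) + (-0.4)·(-3.2) + (-1.4)·(0.8) + (0.6)·(0.8) + (2.6)·(-0.2)) / 4 = -2.4/4 = -0.6
  s[Z,Z] = ((1.8)·(1.8) + (-3.2)·(-3.2) + (0.8)·(0.8) + (0.8)·(0.8) + (-0.2)·(-0.2)) / 4 = 14.8/4 = 3.7
  Sample standard deviations s_i = √(s[i,i]):
  s(X) = √(5.3) = 2.3022
  s(Y) = √(2.8) = 1.6733
  s(Z) = √(3.7) = 1.9235

Step 3 — r_{ij} = s_{ij} / (s_i · s_j):
  r[X,X] = 1 (diagonal).
  r[X,Y] = -0.8 / (2.3022 · 1.6733) = -0.8 / 3.8523 = -0.2077
  r[X,Z] = -2.15 / (2.3022 · 1.9235) = -2.15 / 4.4283 = -0.4855
  r[Y,Y] = 1 (diagonal).
  r[Y,Z] = -0.6 / (1.6733 · 1.9235) = -0.6 / 3.2187 = -0.1864
  r[Z,Z] = 1 (diagonal).

R is symmetric with unit diagonal. Assembling:

R = [[1, -0.2077, -0.4855],
 [-0.2077, 1, -0.1864],
 [-0.4855, -0.1864, 1]]


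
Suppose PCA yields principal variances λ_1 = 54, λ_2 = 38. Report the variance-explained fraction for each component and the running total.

Step 1 — total variance = trace(Sigma) = Σ λ_i = 54 + 38 = 92.

Step 2 — fraction explained by component i = λ_i / Σ λ:
  PC1: 54/92 = 0.587
  PC2: 38/92 = 0.413

Step 3 — cumulative fraction after k components = (λ_1 + ... + λ_k) / Σ λ:
  k = 1: 54/92 = 0.587
  k = 2: (54 + 38)/92 = 92/92 = 1

Summary (fraction, with percent):

explained: PC1 0.587 (58.7%), PC2 0.413 (41.3%);  cumulative: 0.587, 1


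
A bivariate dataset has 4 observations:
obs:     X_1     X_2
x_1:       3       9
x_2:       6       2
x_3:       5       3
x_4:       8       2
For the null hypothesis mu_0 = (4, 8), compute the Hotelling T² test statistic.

Step 1 — sample mean vector:
  mean(X_1) = (3 + 6 + 5 + 8) / 4 = 22/4 = 5.5
  mean(X_2) = (9 + 2 + 3 + 2) / 4 = 16/4 = 4
  x̄ = (5.5, 4),  deviation x̄ - mu_0 = (5.5, 4) - (4, 8) = (1.5, -4).

Step 2 — sample covariance matrix, S[i,j] = (1/(n-1)) · Σ_k (x_{k,i} - mean_i) · (x_{k,j} - mean_j), divisor n-1 = 3:
  S[X_1,X_1] = ((-2.5)·(-2.5) + (0.5)·(0.5) + (-0.5)·(-0.5) + (2.5)·(2.5)) / 3 = 13/3 = 4.3333
  S[X_1,X_2] = ((-2.5)·(5) + (0.5)·(-2) + (-0.5)·(-1) + (2.5)·(-2)) / 3 = -18/3 = -6
  S[X_2,X_2] = ((5)·(5) + (-2)·(-2) + (-1)·(-1) + (-2)·(-2)) / 3 = 34/3 = 11.3333
  S = [[4.3333, -6],
 [-6, 11.3333]].

Step 3 — invert S. det(S) = 4.3333·11.3333 - (-6)² = 13.1111.
  S^{-1} = (1/det) · [[d, -b], [-b, a]] = [[0.8644, 0.4576],
 [0.4576, 0.3305]].

Step 4 — quadratic form (x̄ - mu_0)^T · S^{-1} · (x̄ - mu_0):
  S^{-1} · (x̄ - mu_0) = (-0.5339, -0.6356),
  (x̄ - mu_0)^T · [...] = (1.5)·(-0.5339) + (-4)·(-0.6356) = 1.7415.

Step 5 — scale by n: T² = 4 · 1.7415 = 6.9661.

T² ≈ 6.9661


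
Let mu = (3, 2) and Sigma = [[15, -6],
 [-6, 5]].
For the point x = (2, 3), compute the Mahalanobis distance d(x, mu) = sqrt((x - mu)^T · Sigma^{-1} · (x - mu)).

Step 1 — centre the observation: (x - mu) = (-1, 1).

Step 2 — invert Sigma. det(Sigma) = 15·5 - (-6)² = 39.
  Sigma^{-1} = (1/det) · [[d, -b], [-b, a]] = [[0.1282, 0.1538],
 [0.1538, 0.3846]].

Step 3 — form the quadratic (x - mu)^T · Sigma^{-1} · (x - mu):
  Sigma^{-1} · (x - mu) = (0.0256, 0.2308).
  (x - mu)^T · [Sigma^{-1} · (x - mu)] = (-1)·(0.0256) + (1)·(0.2308) = 0.2051.

Step 4 — take square root: d = √(0.2051) ≈ 0.4529.

d(x, mu) = √(0.2051) ≈ 0.4529


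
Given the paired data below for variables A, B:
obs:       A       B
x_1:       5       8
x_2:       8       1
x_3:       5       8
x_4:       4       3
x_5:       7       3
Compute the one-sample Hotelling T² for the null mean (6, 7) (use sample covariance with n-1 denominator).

Step 1 — sample mean vector:
  mean(A) = (5 + 8 + 5 + 4 + 7) / 5 = 29/5 = 5.8
  mean(B) = (8 + 1 + 8 + 3 + 3) / 5 = 23/5 = 4.6
  x̄ = (5.8, 4.6),  deviation x̄ - mu_0 = (5.8, 4.6) - (6, 7) = (-0.2, -2.4).

Step 2 — sample covariance matrix, S[i,j] = (1/(n-1)) · Σ_k (x_{k,i} - mean_i) · (x_{k,j} - mean_j), divisor n-1 = 4:
  S[A,A] = ((-0.8)·(-0.8) + (2.2)·(2.2) + (-0.8)·(-0.8) + (-1.8)·(-1.8) + (1.2)·(1.2)) / 4 = 10.8/4 = 2.7
  S[A,B] = ((-0.8)·(3.4) + (2.2)·(-3.6) + (-0.8)·(3.4) + (-1.8)·(-1.6) + (1.2)·(-1.6)) / 4 = -12.4/4 = -3.1
  S[B,B] = ((3.4)·(3.4) + (-3.6)·(-3.6) + (3.4)·(3.4) + (-1.6)·(-1.6) + (-1.6)·(-1.6)) / 4 = 41.2/4 = 10.3
  S = [[2.7, -3.1],
 [-3.1, 10.3]].

Step 3 — invert S. det(S) = 2.7·10.3 - (-3.1)² = 18.2.
  S^{-1} = (1/det) · [[d, -b], [-b, a]] = [[0.5659, 0.1703],
 [0.1703, 0.1484]].

Step 4 — quadratic form (x̄ - mu_0)^T · S^{-1} · (x̄ - mu_0):
  S^{-1} · (x̄ - mu_0) = (-0.522, -0.3901),
  (x̄ - mu_0)^T · [...] = (-0.2)·(-0.522) + (-2.4)·(-0.3901) = 1.0407.

Step 5 — scale by n: T² = 5 · 1.0407 = 5.2033.

T² ≈ 5.2033


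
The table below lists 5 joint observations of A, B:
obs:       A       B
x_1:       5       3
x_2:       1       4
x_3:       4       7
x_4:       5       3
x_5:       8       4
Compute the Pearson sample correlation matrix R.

Step 1 — column means:
  mean(A) = (5 + 1 + 4 + 5 + 8) / 5 = 23/5 = 4.6
  mean(B) = (3 + 4 + 7 + 3 + 4) / 5 = 21/5 = 4.2

Step 2 — sample variances and covariances s[i,j] = (1/(n-1)) · Σ_k (x_{k,i} - mean_i) · (x_{k,j} - mean_j), with n-1 = 4:
  s[A,A] = ((0.4)·(0.4) + (-3.6)·(-3.6) + (-0.6)·(-0.6) + (0.4)·(0.4) + (3.4)·(3.4)) / 4 = 25.2/4 = 6.3
  s[A,B] = ((0.4)·(-1.2) + (-3.6)·(-0.2) + (-0.6)·(2.8) + (0.4)·(-1.2) + (3.4)·(-0.2)) / 4 = -2.6/4 = -0.65
  s[B,B] = ((-1.2)·(-1.2) + (-0.2)·(-0.2) + (2.8)·(2.8) + (-1.2)·(-1.2) + (-0.2)·(-0.2)) / 4 = 10.8/4 = 2.7
  Sample standard deviations s_i = √(s[i,i]):
  s(A) = √(6.3) = 2.51
  s(B) = √(2.7) = 1.6432

Step 3 — r_{ij} = s_{ij} / (s_i · s_j):
  r[A,A] = 1 (diagonal).
  r[A,B] = -0.65 / (2.51 · 1.6432) = -0.65 / 4.1243 = -0.1576
  r[B,B] = 1 (diagonal).

R is symmetric with unit diagonal. Assembling:

R = [[1, -0.1576],
 [-0.1576, 1]]


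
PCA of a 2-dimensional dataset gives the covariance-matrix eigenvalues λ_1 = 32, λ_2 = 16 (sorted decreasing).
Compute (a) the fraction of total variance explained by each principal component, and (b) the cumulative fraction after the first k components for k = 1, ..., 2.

Step 1 — total variance = trace(Sigma) = Σ λ_i = 32 + 16 = 48.

Step 2 — fraction explained by component i = λ_i / Σ λ:
  PC1: 32/48 = 0.6667
  PC2: 16/48 = 0.3333

Step 3 — cumulative fraction after k components = (λ_1 + ... + λ_k) / Σ λ:
  k = 1: 32/48 = 0.6667
  k = 2: (32 + 16)/48 = 48/48 = 1

Summary (fraction, with percent):

explained: PC1 0.6667 (66.67%), PC2 0.3333 (33.33%);  cumulative: 0.6667, 1


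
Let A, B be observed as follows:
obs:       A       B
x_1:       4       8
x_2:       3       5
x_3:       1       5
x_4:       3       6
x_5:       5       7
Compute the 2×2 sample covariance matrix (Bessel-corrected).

Step 1 — column means:
  mean(A) = (4 + 3 + 1 + 3 + 5) / 5 = 16/5 = 3.2
  mean(B) = (8 + 5 + 5 + 6 + 7) / 5 = 31/5 = 6.2

Step 2 — sample covariance S[i,j] = (1/(n-1)) · Σ_k (x_{k,i} - mean_i) · (x_{k,j} - mean_j), with n-1 = 4.
  S[A,A] = ((0.8)·(0.8) + (-0.2)·(-0.2) + (-2.2)·(-2.2) + (-0.2)·(-0.2) + (1.8)·(1.8)) / 4 = 8.8/4 = 2.2
  S[A,B] = ((0.8)·(1.8) + (-0.2)·(-1.2) + (-2.2)·(-1.2) + (-0.2)·(-0.2) + (1.8)·(0.8)) / 4 = 5.8/4 = 1.45
  S[B,B] = ((1.8)·(1.8) + (-1.2)·(-1.2) + (-1.2)·(-1.2) + (-0.2)·(-0.2) + (0.8)·(0.8)) / 4 = 6.8/4 = 1.7

S is symmetric (S[j,i] = S[i,j]). Assembling:

S = [[2.2, 1.45],
 [1.45, 1.7]]


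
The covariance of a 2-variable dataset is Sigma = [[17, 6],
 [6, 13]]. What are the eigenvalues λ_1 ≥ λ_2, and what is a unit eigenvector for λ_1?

Step 1 — characteristic polynomial of 2×2 Sigma:
  det(Sigma - λI) = λ² - trace · λ + det = 0.
  trace = 17 + 13 = 30, det = 17·13 - (6)² = 185.
Step 2 — discriminant:
  Δ = trace² - 4·det = 900 - 740 = 160.
Step 3 — eigenvalues:
  λ = (trace ± √Δ)/2 = (30 ± 12.6491)/2,
  λ_1 = 21.3246,  λ_2 = 8.6754.

Step 4 — unit eigenvector for λ_1: solve (Sigma - λ_1 I)v = 0. First row:
  (17 - 21.3246)·v_x + (6)·v_y = 0, i.e. (-4.3246)·v_x + (6)·v_y = 0,
  so v ∝ (b, λ_1 - a) = (6, 4.3246) = u.
  ||u|| = √((6)² + (4.3246)²) = √(54.7018) ≈ 7.3961,
  v_1 = u/||u|| ≈ (0.8112, 0.5847) (||v_1|| = 1).

λ_1 = 21.3246,  λ_2 = 8.6754;  v_1 ≈ (0.8112, 0.5847)


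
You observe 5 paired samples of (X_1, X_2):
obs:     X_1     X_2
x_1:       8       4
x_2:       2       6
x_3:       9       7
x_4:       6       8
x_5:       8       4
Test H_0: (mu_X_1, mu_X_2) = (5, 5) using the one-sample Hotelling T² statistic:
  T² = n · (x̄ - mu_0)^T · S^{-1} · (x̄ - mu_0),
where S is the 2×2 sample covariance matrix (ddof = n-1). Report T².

Step 1 — sample mean vector:
  mean(X_1) = (8 + 2 + 9 + 6 + 8) / 5 = 33/5 = 6.6
  mean(X_2) = (4 + 6 + 7 + 8 + 4) / 5 = 29/5 = 5.8
  x̄ = (6.6, 5.8),  deviation x̄ - mu_0 = (6.6, 5.8) - (5, 5) = (1.6, 0.8).

Step 2 — sample covariance matrix, S[i,j] = (1/(n-1)) · Σ_k (x_{k,i} - mean_i) · (x_{k,j} - mean_j), divisor n-1 = 4:
  S[X_1,X_1] = ((1.4)·(1.4) + (-4.6)·(-4.6) + (2.4)·(2.4) + (-0.6)·(-0.6) + (1.4)·(1.4)) / 4 = 31.2/4 = 7.8
  S[X_1,X_2] = ((1.4)·(-1.8) + (-4.6)·(0.2) + (2.4)·(1.2) + (-0.6)·(2.2) + (1.4)·(-1.8)) / 4 = -4.4/4 = -1.1
  S[X_2,X_2] = ((-1.8)·(-1.8) + (0.2)·(0.2) + (1.2)·(1.2) + (2.2)·(2.2) + (-1.8)·(-1.8)) / 4 = 12.8/4 = 3.2
  S = [[7.8, -1.1],
 [-1.1, 3.2]].

Step 3 — invert S. det(S) = 7.8·3.2 - (-1.1)² = 23.75.
  S^{-1} = (1/det) · [[d, -b], [-b, a]] = [[0.1347, 0.0463],
 [0.0463, 0.3284]].

Step 4 — quadratic form (x̄ - mu_0)^T · S^{-1} · (x̄ - mu_0):
  S^{-1} · (x̄ - mu_0) = (0.2526, 0.3368),
  (x̄ - mu_0)^T · [...] = (1.6)·(0.2526) + (0.8)·(0.3368) = 0.6737.

Step 5 — scale by n: T² = 5 · 0.6737 = 3.3684.

T² ≈ 3.3684


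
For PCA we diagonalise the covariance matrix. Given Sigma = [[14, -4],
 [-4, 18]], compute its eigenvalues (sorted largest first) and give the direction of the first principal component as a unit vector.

Step 1 — characteristic polynomial of 2×2 Sigma:
  det(Sigma - λI) = λ² - trace · λ + det = 0.
  trace = 14 + 18 = 32, det = 14·18 - (-4)² = 236.
Step 2 — discriminant:
  Δ = trace² - 4·det = 1024 - 944 = 80.
Step 3 — eigenvalues:
  λ = (trace ± √Δ)/2 = (32 ± 8.9443)/2,
  λ_1 = 20.4721,  λ_2 = 11.5279.

Step 4 — unit eigenvector for λ_1: solve (Sigma - λ_1 I)v = 0. First row:
  (14 - 20.4721)·v_x + (-4)·v_y = 0, i.e. (-6.4721)·v_x + (-4)·v_y = 0,
  so v ∝ (b, λ_1 - a) = (-4, 6.4721); multiply by -1 so the first entry is positive: u = (4, -6.4721).
  ||u|| = √((4)² + (-6.4721)²) = √(57.8885) ≈ 7.6085,
  v_1 = u/||u|| ≈ (0.5257, -0.8507) (||v_1|| = 1).

λ_1 = 20.4721,  λ_2 = 11.5279;  v_1 ≈ (0.5257, -0.8507)


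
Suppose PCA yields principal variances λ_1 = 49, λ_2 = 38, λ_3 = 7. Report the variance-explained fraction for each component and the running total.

Step 1 — total variance = trace(Sigma) = Σ λ_i = 49 + 38 + 7 = 94.

Step 2 — fraction explained by component i = λ_i / Σ λ:
  PC1: 49/94 = 0.5213
  PC2: 38/94 = 0.4043
  PC3: 7/94 = 0.0745

Step 3 — cumulative fraction after k components = (λ_1 + ... + λ_k) / Σ λ:
  k = 1: 49/94 = 0.5213
  k = 2: (49 + 38)/94 = 87/94 = 0.9255
  k = 3: (49 + 38 + 7)/94 = 94/94 = 1

Summary (fraction, with percent):

explained: PC1 0.5213 (52.13%), PC2 0.4043 (40.43%), PC3 0.0745 (7.45%);  cumulative: 0.5213, 0.9255, 1


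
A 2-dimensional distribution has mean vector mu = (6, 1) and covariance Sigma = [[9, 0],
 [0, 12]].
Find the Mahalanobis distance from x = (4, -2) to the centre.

Step 1 — centre the observation: (x - mu) = (-2, -3).

Step 2 — invert Sigma. det(Sigma) = 9·12 - (0)² = 108.
  Sigma^{-1} = (1/det) · [[d, -b], [-b, a]] = [[0.1111, 0],
 [0, 0.0833]].

Step 3 — form the quadratic (x - mu)^T · Sigma^{-1} · (x - mu):
  Sigma^{-1} · (x - mu) = (-0.2222, -0.25).
  (x - mu)^T · [Sigma^{-1} · (x - mu)] = (-2)·(-0.2222) + (-3)·(-0.25) = 1.1944.

Step 4 — take square root: d = √(1.1944) ≈ 1.0929.

d(x, mu) = √(1.1944) ≈ 1.0929


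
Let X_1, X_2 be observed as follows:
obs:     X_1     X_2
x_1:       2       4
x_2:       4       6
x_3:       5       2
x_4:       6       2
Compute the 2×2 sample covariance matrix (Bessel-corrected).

Step 1 — column means:
  mean(X_1) = (2 + 4 + 5 + 6) / 4 = 17/4 = 4.25
  mean(X_2) = (4 + 6 + 2 + 2) / 4 = 14/4 = 3.5

Step 2 — sample covariance S[i,j] = (1/(n-1)) · Σ_k (x_{k,i} - mean_i) · (x_{k,j} - mean_j), with n-1 = 3.
  S[X_1,X_1] = ((-2.25)·(-2.25) + (-0.25)·(-0.25) + (0.75)·(0.75) + (1.75)·(1.75)) / 3 = 8.75/3 = 2.9167
  S[X_1,X_2] = ((-2.25)·(0.5) + (-0.25)·(2.5) + (0.75)·(-1.5) + (1.75)·(-1.5)) / 3 = -5.5/3 = -1.8333
  S[X_2,X_2] = ((0.5)·(0.5) + (2.5)·(2.5) + (-1.5)·(-1.5) + (-1.5)·(-1.5)) / 3 = 11/3 = 3.6667

S is symmetric (S[j,i] = S[i,j]). Assembling:

S = [[2.9167, -1.8333],
 [-1.8333, 3.6667]]


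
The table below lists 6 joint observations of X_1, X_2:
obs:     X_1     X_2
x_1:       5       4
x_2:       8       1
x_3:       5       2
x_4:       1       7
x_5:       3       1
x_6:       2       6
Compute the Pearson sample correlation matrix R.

Step 1 — column means:
  mean(X_1) = (5 + 8 + 5 + 1 + 3 + 2) / 6 = 24/6 = 4
  mean(X_2) = (4 + 1 + 2 + 7 + 1 + 6) / 6 = 21/6 = 3.5

Step 2 — sample variances and covariances s[i,j] = (1/(n-1)) · Σ_k (x_{k,i} - mean_i) · (x_{k,j} - mean_j), with n-1 = 5:
  s[X_1,X_1] = ((1)·(1) + (4)·(4) + (1)·(1) + (-3)·(-3) + (-1)·(-1) + (-2)·(-2)) / 5 = 32/5 = 6.4
  s[X_1,X_2] = ((1)·(0.5) + (4)·(-2.5) + (1)·(-1.5) + (-3)·(3.5) + (-1)·(-2.5) + (-2)·(2.5)) / 5 = -24/5 = -4.8
  s[X_2,X_2] = ((0.5)·(0.5) + (-2.5)·(-2.5) + (-1.5)·(-1.5) + (3.5)·(3.5) + (-2.5)·(-2.5) + (2.5)·(2.5)) / 5 = 33.5/5 = 6.7
  Sample standard deviations s_i = √(s[i,i]):
  s(X_1) = √(6.4) = 2.5298
  s(X_2) = √(6.7) = 2.5884

Step 3 — r_{ij} = s_{ij} / (s_i · s_j):
  r[X_1,X_1] = 1 (diagonal).
  r[X_1,X_2] = -4.8 / (2.5298 · 2.5884) = -4.8 / 6.5483 = -0.733
  r[X_2,X_2] = 1 (diagonal).

R is symmetric with unit diagonal. Assembling:

R = [[1, -0.733],
 [-0.733, 1]]


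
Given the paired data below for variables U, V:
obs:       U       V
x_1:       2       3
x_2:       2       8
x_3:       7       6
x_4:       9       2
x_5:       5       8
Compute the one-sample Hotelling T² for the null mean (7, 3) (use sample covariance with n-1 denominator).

Step 1 — sample mean vector:
  mean(U) = (2 + 2 + 7 + 9 + 5) / 5 = 25/5 = 5
  mean(V) = (3 + 8 + 6 + 2 + 8) / 5 = 27/5 = 5.4
  x̄ = (5, 5.4),  deviation x̄ - mu_0 = (5, 5.4) - (7, 3) = (-2, 2.4).

Step 2 — sample covariance matrix, S[i,j] = (1/(n-1)) · Σ_k (x_{k,i} - mean_i) · (x_{k,j} - mean_j), divisor n-1 = 4:
  S[U,U] = ((-3)·(-3) + (-3)·(-3) + (2)·(2) + (4)·(4) + (0)·(0)) / 4 = 38/4 = 9.5
  S[U,V] = ((-3)·(-2.4) + (-3)·(2.6) + (2)·(0.6) + (4)·(-3.4) + (0)·(2.6)) / 4 = -13/4 = -3.25
  S[V,V] = ((-2.4)·(-2.4) + (2.6)·(2.6) + (0.6)·(0.6) + (-3.4)·(-3.4) + (2.6)·(2.6)) / 4 = 31.2/4 = 7.8
  S = [[9.5, -3.25],
 [-3.25, 7.8]].

Step 3 — invert S. det(S) = 9.5·7.8 - (-3.25)² = 63.5375.
  S^{-1} = (1/det) · [[d, -b], [-b, a]] = [[0.1228, 0.0512],
 [0.0512, 0.1495]].

Step 4 — quadratic form (x̄ - mu_0)^T · S^{-1} · (x̄ - mu_0):
  S^{-1} · (x̄ - mu_0) = (-0.1228, 0.2565),
  (x̄ - mu_0)^T · [...] = (-2)·(-0.1228) + (2.4)·(0.2565) = 0.8612.

Step 5 — scale by n: T² = 5 · 0.8612 = 4.3061.

T² ≈ 4.3061


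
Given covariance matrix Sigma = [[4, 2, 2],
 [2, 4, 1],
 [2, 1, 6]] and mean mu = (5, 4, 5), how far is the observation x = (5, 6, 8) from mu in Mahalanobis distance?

Step 1 — centre the observation: (x - mu) = (0, 2, 3).

Step 2 — invert Sigma (cofactor / det for 3×3, or solve directly):
  Sigma^{-1} = [[0.3833, -0.1667, -0.1],
 [-0.1667, 0.3333, 0],
 [-0.1, 0, 0.2]].

Step 3 — form the quadratic (x - mu)^T · Sigma^{-1} · (x - mu):
  Sigma^{-1} · (x - mu) = (-0.6333, 0.6667, 0.6).
  (x - mu)^T · [Sigma^{-1} · (x - mu)] = (0)·(-0.6333) + (2)·(0.6667) + (3)·(0.6) = 3.1333.

Step 4 — take square root: d = √(3.1333) ≈ 1.7701.

d(x, mu) = √(3.1333) ≈ 1.7701


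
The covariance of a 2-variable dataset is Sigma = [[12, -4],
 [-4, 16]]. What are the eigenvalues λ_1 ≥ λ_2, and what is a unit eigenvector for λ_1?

Step 1 — characteristic polynomial of 2×2 Sigma:
  det(Sigma - λI) = λ² - trace · λ + det = 0.
  trace = 12 + 16 = 28, det = 12·16 - (-4)² = 176.
Step 2 — discriminant:
  Δ = trace² - 4·det = 784 - 704 = 80.
Step 3 — eigenvalues:
  λ = (trace ± √Δ)/2 = (28 ± 8.9443)/2,
  λ_1 = 18.4721,  λ_2 = 9.5279.

Step 4 — unit eigenvector for λ_1: solve (Sigma - λ_1 I)v = 0. First row:
  (12 - 18.4721)·v_x + (-4)·v_y = 0, i.e. (-6.4721)·v_x + (-4)·v_y = 0,
  so v ∝ (b, λ_1 - a) = (-4, 6.4721); multiply by -1 so the first entry is positive: u = (4, -6.4721).
  ||u|| = √((4)² + (-6.4721)²) = √(57.8885) ≈ 7.6085,
  v_1 = u/||u|| ≈ (0.5257, -0.8507) (||v_1|| = 1).

λ_1 = 18.4721,  λ_2 = 9.5279;  v_1 ≈ (0.5257, -0.8507)


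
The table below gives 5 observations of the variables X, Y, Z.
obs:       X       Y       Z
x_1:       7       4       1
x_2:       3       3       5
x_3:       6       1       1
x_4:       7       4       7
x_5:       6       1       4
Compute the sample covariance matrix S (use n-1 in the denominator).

Step 1 — column means:
  mean(X) = (7 + 3 + 6 + 7 + 6) / 5 = 29/5 = 5.8
  mean(Y) = (4 + 3 + 1 + 4 + 1) / 5 = 13/5 = 2.6
  mean(Z) = (1 + 5 + 1 + 7 + 4) / 5 = 18/5 = 3.6

Step 2 — sample covariance S[i,j] = (1/(n-1)) · Σ_k (x_{k,i} - mean_i) · (x_{k,j} - mean_j), with n-1 = 4.
  S[X,X] = ((1.2)·(1.2) + (-2.8)·(-2.8) + (0.2)·(0.2) + (1.2)·(1.2) + (0.2)·(0.2)) / 4 = 10.8/4 = 2.7
  S[X,Y] = ((1.2)·(1.4) + (-2.8)·(0.4) + (0.2)·(-1.6) + (1.2)·(1.4) + (0.2)·(-1.6)) / 4 = 1.6/4 = 0.4
  S[X,Z] = ((1.2)·(-2.6) + (-2.8)·(1.4) + (0.2)·(-2.6) + (1.2)·(3.4) + (0.2)·(0.4)) / 4 = -3.4/4 = -0.85
  S[Y,Y] = ((1.4)·(1.4) + (0.4)·(0.4) + (-1.6)·(-1.6) + (1.4)·(1.4) + (-1.6)·(-1.6)) / 4 = 9.2/4 = 2.3
  S[Y,Z] = ((1.4)·(-2.6) + (0.4)·(1.4) + (-1.6)·(-2.6) + (1.4)·(3.4) + (-1.6)·(0.4)) / 4 = 5.2/4 = 1.3
  S[Z,Z] = ((-2.6)·(-2.6) + (1.4)·(1.4) + (-2.6)·(-2.6) + (3.4)·(3.4) + (0.4)·(0.4)) / 4 = 27.2/4 = 6.8

S is symmetric (S[j,i] = S[i,j]). Assembling:

S = [[2.7, 0.4, -0.85],
 [0.4, 2.3, 1.3],
 [-0.85, 1.3, 6.8]]


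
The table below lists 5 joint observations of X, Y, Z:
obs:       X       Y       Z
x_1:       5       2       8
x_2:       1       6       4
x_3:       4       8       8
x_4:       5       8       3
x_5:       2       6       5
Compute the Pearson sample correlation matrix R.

Step 1 — column means:
  mean(X) = (5 + 1 + 4 + 5 + 2) / 5 = 17/5 = 3.4
  mean(Y) = (2 + 6 + 8 + 8 + 6) / 5 = 30/5 = 6
  mean(Z) = (8 + 4 + 8 + 3 + 5) / 5 = 28/5 = 5.6

Step 2 — sample variances and covariances s[i,j] = (1/(n-1)) · Σ_k (x_{k,i} - mean_i) · (x_{k,j} - mean_j), with n-1 = 4:
  s[X,X] = ((1.6)·(1.6) + (-2.4)·(-2.4) + (0.6)·(0.6) + (1.6)·(1.6) + (-1.4)·(-1.4)) / 4 = 13.2/4 = 3.3
  s[X,Y] = ((1.6)·(-4) + (-2.4)·(0) + (0.6)·(2) + (1.6)·(2) + (-1.4)·(0)) / 4 = -2/4 = -0.5
  s[X,Z] = ((1.6)·(2.4) + (-2.4)·(-1.6) + (0.6)·(2.4) + (1.6)·(-2.6) + (-1.4)·(-0.6)) / 4 = 5.8/4 = 1.45
  s[Y,Y] = ((-4)·(-4) + (0)·(0) + (2)·(2) + (2)·(2) + (0)·(0)) / 4 = 24/4 = 6
  s[Y,Z] = ((-4)·(2.4) + (0)·(-1.6) + (2)·(2.4) + (2)·(-2.6) + (0)·(-0.6)) / 4 = -10/4 = -2.5
  s[Z,Z] = ((2.4)·(2.4) + (-1.6)·(-1.6) + (2.4)·(2.4) + (-2.6)·(-2.6) + (-0.6)·(-0.6)) / 4 = 21.2/4 = 5.3
  Sample standard deviations s_i = √(s[i,i]):
  s(X) = √(3.3) = 1.8166
  s(Y) = √(6) = 2.4495
  s(Z) = √(5.3) = 2.3022

Step 3 — r_{ij} = s_{ij} / (s_i · s_j):
  r[X,X] = 1 (diagonal).
  r[X,Y] = -0.5 / (1.8166 · 2.4495) = -0.5 / 4.4497 = -0.1124
  r[X,Z] = 1.45 / (1.8166 · 2.3022) = 1.45 / 4.1821 = 0.3467
  r[Y,Y] = 1 (diagonal).
  r[Y,Z] = -2.5 / (2.4495 · 2.3022) = -2.5 / 5.6391 = -0.4433
  r[Z,Z] = 1 (diagonal).

R is symmetric with unit diagonal. Assembling:

R = [[1, -0.1124, 0.3467],
 [-0.1124, 1, -0.4433],
 [0.3467, -0.4433, 1]]


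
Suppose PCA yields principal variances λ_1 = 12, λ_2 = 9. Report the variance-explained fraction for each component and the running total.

Step 1 — total variance = trace(Sigma) = Σ λ_i = 12 + 9 = 21.

Step 2 — fraction explained by component i = λ_i / Σ λ:
  PC1: 12/21 = 0.5714
  PC2: 9/21 = 0.4286

Step 3 — cumulative fraction after k components = (λ_1 + ... + λ_k) / Σ λ:
  k = 1: 12/21 = 0.5714
  k = 2: (12 + 9)/21 = 21/21 = 1

Summary (fraction, with percent):

explained: PC1 0.5714 (57.14%), PC2 0.4286 (42.86%);  cumulative: 0.5714, 1


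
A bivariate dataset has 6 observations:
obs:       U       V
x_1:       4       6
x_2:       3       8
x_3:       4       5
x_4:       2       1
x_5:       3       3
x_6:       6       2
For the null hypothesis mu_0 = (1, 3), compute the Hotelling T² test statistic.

Step 1 — sample mean vector:
  mean(U) = (4 + 3 + 4 + 2 + 3 + 6) / 6 = 22/6 = 3.6667
  mean(V) = (6 + 8 + 5 + 1 + 3 + 2) / 6 = 25/6 = 4.1667
  x̄ = (3.6667, 4.1667),  deviation x̄ - mu_0 = (3.6667, 4.1667) - (1, 3) = (2.6667, 1.1667).

Step 2 — sample covariance matrix, S[i,j] = (1/(n-1)) · Σ_k (x_{k,i} - mean_i) · (x_{k,j} - mean_j), divisor n-1 = 5:
  S[U,U] = ((0.3333)·(0.3333) + (-0.6667)·(-0.6667) + (0.3333)·(0.3333) + (-1.6667)·(-1.6667) + (-0.6667)·(-0.6667) + (2.3333)·(2.3333)) / 5 = 9.3333/5 = 1.8667
  S[U,V] = ((0.3333)·(1.8333) + (-0.6667)·(3.8333) + (0.3333)·(0.8333) + (-1.6667)·(-3.1667) + (-0.6667)·(-1.1667) + (2.3333)·(-2.1667)) / 5 = -0.6667/5 = -0.1333
  S[V,V] = ((1.8333)·(1.8333) + (3.8333)·(3.8333) + (0.8333)·(0.8333) + (-3.1667)·(-3.1667) + (-1.1667)·(-1.1667) + (-2.1667)·(-2.1667)) / 5 = 34.8333/5 = 6.9667
  S = [[1.8667, -0.1333],
 [-0.1333, 6.9667]].

Step 3 — invert S. det(S) = 1.8667·6.9667 - (-0.1333)² = 12.9867.
  S^{-1} = (1/det) · [[d, -b], [-b, a]] = [[0.5364, 0.0103],
 [0.0103, 0.1437]].

Step 4 — quadratic form (x̄ - mu_0)^T · S^{-1} · (x̄ - mu_0):
  S^{-1} · (x̄ - mu_0) = (1.4425, 0.1951),
  (x̄ - mu_0)^T · [...] = (2.6667)·(1.4425) + (1.1667)·(0.1951) = 4.0743.

Step 5 — scale by n: T² = 6 · 4.0743 = 24.4456.

T² ≈ 24.4456
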